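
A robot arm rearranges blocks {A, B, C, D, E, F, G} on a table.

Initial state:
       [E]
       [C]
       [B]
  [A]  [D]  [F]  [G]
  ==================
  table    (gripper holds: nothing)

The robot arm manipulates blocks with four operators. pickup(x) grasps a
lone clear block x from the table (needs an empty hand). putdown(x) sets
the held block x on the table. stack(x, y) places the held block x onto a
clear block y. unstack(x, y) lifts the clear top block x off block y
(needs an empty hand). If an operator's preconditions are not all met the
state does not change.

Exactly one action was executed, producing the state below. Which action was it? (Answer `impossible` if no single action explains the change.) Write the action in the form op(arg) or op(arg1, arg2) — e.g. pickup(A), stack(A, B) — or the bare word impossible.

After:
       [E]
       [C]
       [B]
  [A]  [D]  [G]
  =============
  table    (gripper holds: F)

pickup(F)

target: towers=[A; D/B/C/E; G] holding=F
         pickup(F) → towers=[A; D/B/C/E; G] holding=F  ← match
         pickup(G) → towers=[A; D/B/C/E; F] holding=G
         pickup(A) → towers=[D/B/C/E; F; G] holding=A
     unstack(E, C) → towers=[A; D/B/C; F; G] holding=E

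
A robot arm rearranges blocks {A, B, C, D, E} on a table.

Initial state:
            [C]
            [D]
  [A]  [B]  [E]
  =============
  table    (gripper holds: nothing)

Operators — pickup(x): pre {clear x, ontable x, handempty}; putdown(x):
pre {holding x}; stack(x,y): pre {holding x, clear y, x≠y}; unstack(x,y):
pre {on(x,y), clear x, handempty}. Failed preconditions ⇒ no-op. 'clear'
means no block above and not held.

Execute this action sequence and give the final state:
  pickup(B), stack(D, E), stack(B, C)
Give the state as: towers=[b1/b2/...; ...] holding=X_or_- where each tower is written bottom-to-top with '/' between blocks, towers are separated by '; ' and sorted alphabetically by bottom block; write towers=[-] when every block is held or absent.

towers=[A; E/D/C/B] holding=-

step 1 (pickup(B)): towers=[A; E/D/C] holding=B
step 2 (stack(D, E)) [no-op]: towers=[A; E/D/C] holding=B
step 3 (stack(B, C)): towers=[A; E/D/C/B] holding=-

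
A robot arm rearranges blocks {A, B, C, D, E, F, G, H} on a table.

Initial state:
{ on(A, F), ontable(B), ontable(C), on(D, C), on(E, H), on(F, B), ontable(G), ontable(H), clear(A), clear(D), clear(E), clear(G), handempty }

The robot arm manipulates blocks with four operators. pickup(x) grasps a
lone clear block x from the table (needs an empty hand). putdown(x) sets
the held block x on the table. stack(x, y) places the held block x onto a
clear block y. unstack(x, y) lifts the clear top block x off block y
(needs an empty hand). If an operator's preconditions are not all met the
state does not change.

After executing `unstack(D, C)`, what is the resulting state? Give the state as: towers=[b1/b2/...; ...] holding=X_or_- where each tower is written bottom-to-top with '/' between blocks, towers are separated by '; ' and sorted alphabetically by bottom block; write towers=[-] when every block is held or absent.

before: towers=[B/F/A; C/D; G; H/E] holding=-
pre[unstack(D, C)]: on(D,C) ok, clear(D) ok, handempty ok
all met → apply unstack(D, C)
after:  towers=[B/F/A; C; G; H/E] holding=D

towers=[B/F/A; C; G; H/E] holding=D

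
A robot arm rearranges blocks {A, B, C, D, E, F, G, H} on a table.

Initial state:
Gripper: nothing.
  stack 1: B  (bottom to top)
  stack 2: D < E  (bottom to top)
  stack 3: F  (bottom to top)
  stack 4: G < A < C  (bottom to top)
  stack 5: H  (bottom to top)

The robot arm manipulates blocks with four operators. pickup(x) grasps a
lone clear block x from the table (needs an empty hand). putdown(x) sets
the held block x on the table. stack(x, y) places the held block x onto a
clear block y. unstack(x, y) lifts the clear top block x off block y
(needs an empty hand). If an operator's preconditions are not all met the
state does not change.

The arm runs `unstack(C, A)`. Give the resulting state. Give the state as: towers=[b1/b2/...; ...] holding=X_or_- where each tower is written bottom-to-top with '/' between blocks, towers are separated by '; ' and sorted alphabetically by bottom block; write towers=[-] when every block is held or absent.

towers=[B; D/E; F; G/A; H] holding=C

before: towers=[B; D/E; F; G/A/C; H] holding=-
pre[unstack(C, A)]: on(C,A) ✓, clear(C) ✓, handempty ✓
all met → apply unstack(C, A)
after:  towers=[B; D/E; F; G/A; H] holding=C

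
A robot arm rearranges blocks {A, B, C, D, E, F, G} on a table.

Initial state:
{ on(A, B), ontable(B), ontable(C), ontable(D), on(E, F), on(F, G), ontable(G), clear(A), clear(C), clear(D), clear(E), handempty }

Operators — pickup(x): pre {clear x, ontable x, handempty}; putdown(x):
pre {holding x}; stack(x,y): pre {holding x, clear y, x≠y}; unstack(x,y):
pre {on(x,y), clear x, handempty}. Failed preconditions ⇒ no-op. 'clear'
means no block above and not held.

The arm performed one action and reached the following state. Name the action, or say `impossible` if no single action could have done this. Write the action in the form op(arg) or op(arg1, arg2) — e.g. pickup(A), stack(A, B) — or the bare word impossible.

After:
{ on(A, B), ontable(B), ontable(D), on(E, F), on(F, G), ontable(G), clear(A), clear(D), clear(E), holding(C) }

target: towers=[B/A; D; G/F/E] holding=C
         pickup(D) → towers=[B/A; C; G/F/E] holding=D
     unstack(A, B) → towers=[B; C; D; G/F/E] holding=A
     unstack(E, F) → towers=[B/A; C; D; G/F] holding=E
         pickup(C) → towers=[B/A; D; G/F/E] holding=C  ← match

pickup(C)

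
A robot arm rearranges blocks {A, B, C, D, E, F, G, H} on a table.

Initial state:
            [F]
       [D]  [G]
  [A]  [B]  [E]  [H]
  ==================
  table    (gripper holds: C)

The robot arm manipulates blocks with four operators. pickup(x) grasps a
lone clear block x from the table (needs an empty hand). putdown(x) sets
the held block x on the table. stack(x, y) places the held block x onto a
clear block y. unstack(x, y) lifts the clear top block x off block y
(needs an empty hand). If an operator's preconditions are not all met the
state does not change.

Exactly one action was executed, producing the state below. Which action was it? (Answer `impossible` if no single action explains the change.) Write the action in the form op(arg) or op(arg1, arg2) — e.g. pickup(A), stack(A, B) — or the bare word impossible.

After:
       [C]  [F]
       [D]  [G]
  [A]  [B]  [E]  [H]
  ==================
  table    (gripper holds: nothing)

stack(C, D)

target: towers=[A; B/D/C; E/G/F; H] holding=-
        putdown(C) → towers=[A; B/D; C; E/G/F; H] holding=-
       stack(C, A) → towers=[A/C; B/D; E/G/F; H] holding=-
       stack(C, H) → towers=[A; B/D; E/G/F; H/C] holding=-
       stack(C, F) → towers=[A; B/D; E/G/F/C; H] holding=-
       stack(C, D) → towers=[A; B/D/C; E/G/F; H] holding=-  ← match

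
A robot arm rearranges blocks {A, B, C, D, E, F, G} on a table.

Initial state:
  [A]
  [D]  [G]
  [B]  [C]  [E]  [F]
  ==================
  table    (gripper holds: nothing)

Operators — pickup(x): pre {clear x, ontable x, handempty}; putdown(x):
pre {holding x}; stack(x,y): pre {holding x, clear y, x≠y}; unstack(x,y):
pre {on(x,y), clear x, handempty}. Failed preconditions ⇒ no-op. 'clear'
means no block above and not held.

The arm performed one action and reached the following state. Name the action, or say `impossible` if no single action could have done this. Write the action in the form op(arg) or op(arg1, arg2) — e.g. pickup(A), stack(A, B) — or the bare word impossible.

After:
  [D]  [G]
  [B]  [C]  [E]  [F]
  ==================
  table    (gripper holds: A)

target: towers=[B/D; C/G; E; F] holding=A
         pickup(F) → towers=[B/D/A; C/G; E] holding=F
     unstack(G, C) → towers=[B/D/A; C; E; F] holding=G
     unstack(A, D) → towers=[B/D; C/G; E; F] holding=A  ← match
         pickup(E) → towers=[B/D/A; C/G; F] holding=E

unstack(A, D)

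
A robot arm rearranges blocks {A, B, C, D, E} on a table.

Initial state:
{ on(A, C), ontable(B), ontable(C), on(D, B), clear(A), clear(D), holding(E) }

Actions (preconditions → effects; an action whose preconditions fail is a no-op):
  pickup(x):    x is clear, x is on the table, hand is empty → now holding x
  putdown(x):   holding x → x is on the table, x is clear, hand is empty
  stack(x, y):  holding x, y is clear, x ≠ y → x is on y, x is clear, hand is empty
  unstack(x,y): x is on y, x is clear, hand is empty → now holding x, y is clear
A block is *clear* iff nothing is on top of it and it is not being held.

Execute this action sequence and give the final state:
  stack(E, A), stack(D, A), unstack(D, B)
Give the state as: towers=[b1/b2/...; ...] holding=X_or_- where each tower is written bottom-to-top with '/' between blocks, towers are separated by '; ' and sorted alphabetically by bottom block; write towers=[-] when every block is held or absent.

towers=[B; C/A/E] holding=D

step 1 (stack(E, A)): towers=[B/D; C/A/E] holding=-
step 2 (stack(D, A)) [no-op]: towers=[B/D; C/A/E] holding=-
step 3 (unstack(D, B)): towers=[B; C/A/E] holding=D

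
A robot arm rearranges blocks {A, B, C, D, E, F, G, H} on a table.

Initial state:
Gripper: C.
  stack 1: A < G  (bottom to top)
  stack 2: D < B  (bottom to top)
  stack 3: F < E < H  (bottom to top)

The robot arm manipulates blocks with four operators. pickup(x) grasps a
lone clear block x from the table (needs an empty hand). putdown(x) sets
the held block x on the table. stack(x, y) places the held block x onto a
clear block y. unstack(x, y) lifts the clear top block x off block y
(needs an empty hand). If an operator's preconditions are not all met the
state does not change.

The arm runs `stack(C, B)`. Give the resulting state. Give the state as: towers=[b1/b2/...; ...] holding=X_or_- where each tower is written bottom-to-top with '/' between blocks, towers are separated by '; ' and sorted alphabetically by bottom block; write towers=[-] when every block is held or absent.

towers=[A/G; D/B/C; F/E/H] holding=-

before: towers=[A/G; D/B; F/E/H] holding=C
pre[stack(C, B)]: holding(C) ✓, clear(B) ✓, C≠B ✓
all met → apply stack(C, B)
after:  towers=[A/G; D/B/C; F/E/H] holding=-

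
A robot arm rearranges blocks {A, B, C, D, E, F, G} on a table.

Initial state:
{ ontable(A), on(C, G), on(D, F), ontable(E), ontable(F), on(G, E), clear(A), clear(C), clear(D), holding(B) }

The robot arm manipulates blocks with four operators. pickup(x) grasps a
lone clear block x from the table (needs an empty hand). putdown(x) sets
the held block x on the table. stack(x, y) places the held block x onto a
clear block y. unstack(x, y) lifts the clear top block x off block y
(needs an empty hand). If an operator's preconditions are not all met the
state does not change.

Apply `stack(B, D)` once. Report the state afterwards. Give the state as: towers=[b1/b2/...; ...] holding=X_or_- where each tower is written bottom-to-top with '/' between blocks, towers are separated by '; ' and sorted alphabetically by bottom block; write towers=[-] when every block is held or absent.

before: towers=[A; E/G/C; F/D] holding=B
pre[stack(B, D)]: holding(B) ✓, clear(D) ✓, B≠D ✓
all met → apply stack(B, D)
after:  towers=[A; E/G/C; F/D/B] holding=-

towers=[A; E/G/C; F/D/B] holding=-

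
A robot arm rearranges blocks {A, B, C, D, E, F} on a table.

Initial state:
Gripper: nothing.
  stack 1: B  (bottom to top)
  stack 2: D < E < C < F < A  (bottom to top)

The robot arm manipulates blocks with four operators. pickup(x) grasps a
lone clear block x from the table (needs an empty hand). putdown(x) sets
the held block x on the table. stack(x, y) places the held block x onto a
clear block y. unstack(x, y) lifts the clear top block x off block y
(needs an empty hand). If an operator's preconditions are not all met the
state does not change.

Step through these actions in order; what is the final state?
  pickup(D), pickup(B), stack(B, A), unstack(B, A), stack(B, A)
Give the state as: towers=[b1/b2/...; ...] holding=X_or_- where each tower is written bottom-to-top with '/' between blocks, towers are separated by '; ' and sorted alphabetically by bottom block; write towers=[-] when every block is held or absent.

step 1 (pickup(D)) [no-op]: towers=[B; D/E/C/F/A] holding=-
step 2 (pickup(B)): towers=[D/E/C/F/A] holding=B
step 3 (stack(B, A)): towers=[D/E/C/F/A/B] holding=-
step 4 (unstack(B, A)): towers=[D/E/C/F/A] holding=B
step 5 (stack(B, A)): towers=[D/E/C/F/A/B] holding=-

towers=[D/E/C/F/A/B] holding=-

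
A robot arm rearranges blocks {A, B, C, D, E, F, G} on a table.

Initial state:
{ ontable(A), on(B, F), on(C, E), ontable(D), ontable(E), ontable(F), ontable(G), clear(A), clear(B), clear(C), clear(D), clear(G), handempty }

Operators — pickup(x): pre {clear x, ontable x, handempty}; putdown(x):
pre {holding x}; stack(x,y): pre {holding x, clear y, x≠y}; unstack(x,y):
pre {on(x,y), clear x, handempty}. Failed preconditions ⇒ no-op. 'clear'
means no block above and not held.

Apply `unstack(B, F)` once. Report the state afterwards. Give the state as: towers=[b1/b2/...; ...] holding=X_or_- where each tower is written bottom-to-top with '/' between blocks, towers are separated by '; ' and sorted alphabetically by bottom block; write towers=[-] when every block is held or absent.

before: towers=[A; D; E/C; F/B; G] holding=-
pre[unstack(B, F)]: on(B,F) ✓, clear(B) ✓, handempty ✓
all met → apply unstack(B, F)
after:  towers=[A; D; E/C; F; G] holding=B

towers=[A; D; E/C; F; G] holding=B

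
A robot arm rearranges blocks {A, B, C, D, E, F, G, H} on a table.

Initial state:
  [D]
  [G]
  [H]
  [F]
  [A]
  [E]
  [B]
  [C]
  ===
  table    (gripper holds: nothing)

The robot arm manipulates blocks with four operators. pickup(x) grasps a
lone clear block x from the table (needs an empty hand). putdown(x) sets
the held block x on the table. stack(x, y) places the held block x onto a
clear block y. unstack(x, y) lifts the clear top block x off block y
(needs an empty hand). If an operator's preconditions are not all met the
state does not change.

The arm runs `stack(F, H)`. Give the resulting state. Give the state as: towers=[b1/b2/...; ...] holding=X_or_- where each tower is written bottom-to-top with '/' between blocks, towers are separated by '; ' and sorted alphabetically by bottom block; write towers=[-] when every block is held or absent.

towers=[C/B/E/A/F/H/G/D] holding=-

before: towers=[C/B/E/A/F/H/G/D] holding=-
pre[stack(F, H)]: holding(F) fail, clear(H) fail, F≠H ok
holding(F), clear(H) unmet → stack(F, H) is a no-op
after:  towers=[C/B/E/A/F/H/G/D] holding=-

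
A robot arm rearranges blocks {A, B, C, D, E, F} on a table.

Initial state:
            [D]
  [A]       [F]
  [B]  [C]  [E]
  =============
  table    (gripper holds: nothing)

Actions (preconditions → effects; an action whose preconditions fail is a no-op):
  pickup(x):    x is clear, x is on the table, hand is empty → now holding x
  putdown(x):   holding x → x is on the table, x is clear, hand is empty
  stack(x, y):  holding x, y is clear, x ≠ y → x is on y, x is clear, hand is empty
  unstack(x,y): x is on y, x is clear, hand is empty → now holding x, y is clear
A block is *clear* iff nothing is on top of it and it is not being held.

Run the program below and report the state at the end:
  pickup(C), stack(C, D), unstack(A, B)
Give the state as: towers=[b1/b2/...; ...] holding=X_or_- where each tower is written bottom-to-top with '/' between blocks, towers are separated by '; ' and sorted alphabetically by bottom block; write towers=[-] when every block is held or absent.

step 1 (pickup(C)): towers=[B/A; E/F/D] holding=C
step 2 (stack(C, D)): towers=[B/A; E/F/D/C] holding=-
step 3 (unstack(A, B)): towers=[B; E/F/D/C] holding=A

towers=[B; E/F/D/C] holding=A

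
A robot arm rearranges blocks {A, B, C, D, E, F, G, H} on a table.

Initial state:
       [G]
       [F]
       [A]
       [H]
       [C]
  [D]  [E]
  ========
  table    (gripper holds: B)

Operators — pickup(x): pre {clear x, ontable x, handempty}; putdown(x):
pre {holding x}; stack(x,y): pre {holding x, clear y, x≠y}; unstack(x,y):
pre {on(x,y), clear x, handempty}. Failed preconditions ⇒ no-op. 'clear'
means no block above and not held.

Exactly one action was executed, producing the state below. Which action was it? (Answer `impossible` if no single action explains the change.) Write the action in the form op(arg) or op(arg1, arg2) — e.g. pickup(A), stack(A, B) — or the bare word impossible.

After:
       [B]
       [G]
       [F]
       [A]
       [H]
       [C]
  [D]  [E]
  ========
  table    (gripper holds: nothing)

target: towers=[D; E/C/H/A/F/G/B] holding=-
        putdown(B) → towers=[B; D; E/C/H/A/F/G] holding=-
       stack(B, G) → towers=[D; E/C/H/A/F/G/B] holding=-  ← match
       stack(B, D) → towers=[D/B; E/C/H/A/F/G] holding=-

stack(B, G)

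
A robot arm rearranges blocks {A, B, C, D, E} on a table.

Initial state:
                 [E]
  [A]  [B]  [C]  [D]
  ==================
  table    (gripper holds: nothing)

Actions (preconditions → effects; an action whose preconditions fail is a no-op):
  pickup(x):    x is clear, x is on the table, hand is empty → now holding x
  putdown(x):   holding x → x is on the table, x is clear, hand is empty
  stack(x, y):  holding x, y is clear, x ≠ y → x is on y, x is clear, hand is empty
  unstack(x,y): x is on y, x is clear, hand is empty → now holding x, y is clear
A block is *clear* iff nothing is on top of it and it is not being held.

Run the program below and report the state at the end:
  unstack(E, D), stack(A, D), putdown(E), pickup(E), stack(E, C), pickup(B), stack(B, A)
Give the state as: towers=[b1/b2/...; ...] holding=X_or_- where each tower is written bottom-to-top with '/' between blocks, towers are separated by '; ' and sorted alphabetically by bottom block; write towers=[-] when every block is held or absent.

step 1 (unstack(E, D)): towers=[A; B; C; D] holding=E
step 2 (stack(A, D)) [no-op]: towers=[A; B; C; D] holding=E
step 3 (putdown(E)): towers=[A; B; C; D; E] holding=-
step 4 (pickup(E)): towers=[A; B; C; D] holding=E
step 5 (stack(E, C)): towers=[A; B; C/E; D] holding=-
step 6 (pickup(B)): towers=[A; C/E; D] holding=B
step 7 (stack(B, A)): towers=[A/B; C/E; D] holding=-

towers=[A/B; C/E; D] holding=-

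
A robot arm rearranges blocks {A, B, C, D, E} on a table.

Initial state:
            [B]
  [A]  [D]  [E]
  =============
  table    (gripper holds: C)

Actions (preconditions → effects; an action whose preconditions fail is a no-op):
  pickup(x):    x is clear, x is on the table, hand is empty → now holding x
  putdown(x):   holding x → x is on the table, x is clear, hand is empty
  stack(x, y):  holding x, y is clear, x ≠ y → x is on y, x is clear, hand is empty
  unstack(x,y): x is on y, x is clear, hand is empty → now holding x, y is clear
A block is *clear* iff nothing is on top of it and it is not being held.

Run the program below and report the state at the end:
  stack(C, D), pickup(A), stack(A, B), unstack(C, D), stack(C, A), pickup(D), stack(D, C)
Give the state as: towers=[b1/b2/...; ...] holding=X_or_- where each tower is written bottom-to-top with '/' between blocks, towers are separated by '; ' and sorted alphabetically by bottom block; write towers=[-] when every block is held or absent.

towers=[E/B/A/C/D] holding=-

step 1 (stack(C, D)): towers=[A; D/C; E/B] holding=-
step 2 (pickup(A)): towers=[D/C; E/B] holding=A
step 3 (stack(A, B)): towers=[D/C; E/B/A] holding=-
step 4 (unstack(C, D)): towers=[D; E/B/A] holding=C
step 5 (stack(C, A)): towers=[D; E/B/A/C] holding=-
step 6 (pickup(D)): towers=[E/B/A/C] holding=D
step 7 (stack(D, C)): towers=[E/B/A/C/D] holding=-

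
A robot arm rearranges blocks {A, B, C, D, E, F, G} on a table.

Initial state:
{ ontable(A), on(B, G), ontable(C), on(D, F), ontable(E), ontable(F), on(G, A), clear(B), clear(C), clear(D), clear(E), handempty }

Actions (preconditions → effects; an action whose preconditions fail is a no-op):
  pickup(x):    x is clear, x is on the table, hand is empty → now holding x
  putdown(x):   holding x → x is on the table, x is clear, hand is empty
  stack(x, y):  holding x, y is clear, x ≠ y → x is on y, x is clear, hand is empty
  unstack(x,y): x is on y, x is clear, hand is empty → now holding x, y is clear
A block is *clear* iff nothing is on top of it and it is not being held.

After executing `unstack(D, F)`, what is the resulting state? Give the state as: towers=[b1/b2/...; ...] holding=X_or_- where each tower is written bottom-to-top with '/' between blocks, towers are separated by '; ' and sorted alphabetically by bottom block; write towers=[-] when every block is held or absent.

before: towers=[A/G/B; C; E; F/D] holding=-
pre[unstack(D, F)]: on(D,F) ok, clear(D) ok, handempty ok
all met → apply unstack(D, F)
after:  towers=[A/G/B; C; E; F] holding=D

towers=[A/G/B; C; E; F] holding=D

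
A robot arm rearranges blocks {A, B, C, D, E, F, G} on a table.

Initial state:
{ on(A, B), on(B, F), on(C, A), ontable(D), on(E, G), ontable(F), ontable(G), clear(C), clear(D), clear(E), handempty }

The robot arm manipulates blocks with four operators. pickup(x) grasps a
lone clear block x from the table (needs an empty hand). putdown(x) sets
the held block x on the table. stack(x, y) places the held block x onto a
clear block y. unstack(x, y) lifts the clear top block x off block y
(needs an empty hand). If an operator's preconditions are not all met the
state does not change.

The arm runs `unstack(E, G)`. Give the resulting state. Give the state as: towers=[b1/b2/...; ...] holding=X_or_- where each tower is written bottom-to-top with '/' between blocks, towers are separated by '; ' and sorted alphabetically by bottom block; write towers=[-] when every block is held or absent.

towers=[D; F/B/A/C; G] holding=E

before: towers=[D; F/B/A/C; G/E] holding=-
pre[unstack(E, G)]: on(E,G) yes, clear(E) yes, handempty yes
all met → apply unstack(E, G)
after:  towers=[D; F/B/A/C; G] holding=E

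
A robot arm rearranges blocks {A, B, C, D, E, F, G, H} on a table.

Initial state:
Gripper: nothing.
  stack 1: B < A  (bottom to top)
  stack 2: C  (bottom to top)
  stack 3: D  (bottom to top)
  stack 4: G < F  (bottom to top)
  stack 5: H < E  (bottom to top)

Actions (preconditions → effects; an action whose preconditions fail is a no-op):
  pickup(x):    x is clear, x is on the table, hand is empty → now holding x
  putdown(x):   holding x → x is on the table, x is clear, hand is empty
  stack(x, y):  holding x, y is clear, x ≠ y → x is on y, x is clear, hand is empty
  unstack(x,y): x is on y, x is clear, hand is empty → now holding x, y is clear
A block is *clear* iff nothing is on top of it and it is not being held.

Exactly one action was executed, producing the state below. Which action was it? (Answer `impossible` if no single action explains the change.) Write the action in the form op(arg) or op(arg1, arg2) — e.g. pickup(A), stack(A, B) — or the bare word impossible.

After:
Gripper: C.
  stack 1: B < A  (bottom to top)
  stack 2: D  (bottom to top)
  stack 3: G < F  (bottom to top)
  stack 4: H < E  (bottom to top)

pickup(C)

target: towers=[B/A; D; G/F; H/E] holding=C
     unstack(A, B) → towers=[B; C; D; G/F; H/E] holding=A
     unstack(E, H) → towers=[B/A; C; D; G/F; H] holding=E
     unstack(F, G) → towers=[B/A; C; D; G; H/E] holding=F
         pickup(D) → towers=[B/A; C; G/F; H/E] holding=D
         pickup(C) → towers=[B/A; D; G/F; H/E] holding=C  ← match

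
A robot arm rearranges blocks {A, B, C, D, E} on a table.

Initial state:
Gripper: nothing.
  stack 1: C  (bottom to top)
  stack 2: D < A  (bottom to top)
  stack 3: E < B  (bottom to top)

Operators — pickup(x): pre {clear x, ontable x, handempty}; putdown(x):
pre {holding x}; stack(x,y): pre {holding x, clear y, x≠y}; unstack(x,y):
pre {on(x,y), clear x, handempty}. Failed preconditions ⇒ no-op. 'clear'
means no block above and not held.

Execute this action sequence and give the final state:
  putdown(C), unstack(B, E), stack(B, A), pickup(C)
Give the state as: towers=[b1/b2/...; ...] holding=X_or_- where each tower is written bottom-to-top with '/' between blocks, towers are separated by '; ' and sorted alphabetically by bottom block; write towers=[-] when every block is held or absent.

towers=[D/A/B; E] holding=C

step 1 (putdown(C)) [no-op]: towers=[C; D/A; E/B] holding=-
step 2 (unstack(B, E)): towers=[C; D/A; E] holding=B
step 3 (stack(B, A)): towers=[C; D/A/B; E] holding=-
step 4 (pickup(C)): towers=[D/A/B; E] holding=C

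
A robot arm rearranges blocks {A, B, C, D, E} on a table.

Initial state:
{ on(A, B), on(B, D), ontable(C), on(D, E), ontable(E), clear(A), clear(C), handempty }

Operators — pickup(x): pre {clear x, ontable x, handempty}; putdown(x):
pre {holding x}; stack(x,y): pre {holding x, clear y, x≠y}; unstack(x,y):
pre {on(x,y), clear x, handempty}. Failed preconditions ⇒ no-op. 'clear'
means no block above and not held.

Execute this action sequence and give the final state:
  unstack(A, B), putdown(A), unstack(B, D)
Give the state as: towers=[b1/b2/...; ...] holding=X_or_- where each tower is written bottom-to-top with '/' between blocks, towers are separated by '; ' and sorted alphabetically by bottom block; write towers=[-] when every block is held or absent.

step 1 (unstack(A, B)): towers=[C; E/D/B] holding=A
step 2 (putdown(A)): towers=[A; C; E/D/B] holding=-
step 3 (unstack(B, D)): towers=[A; C; E/D] holding=B

towers=[A; C; E/D] holding=B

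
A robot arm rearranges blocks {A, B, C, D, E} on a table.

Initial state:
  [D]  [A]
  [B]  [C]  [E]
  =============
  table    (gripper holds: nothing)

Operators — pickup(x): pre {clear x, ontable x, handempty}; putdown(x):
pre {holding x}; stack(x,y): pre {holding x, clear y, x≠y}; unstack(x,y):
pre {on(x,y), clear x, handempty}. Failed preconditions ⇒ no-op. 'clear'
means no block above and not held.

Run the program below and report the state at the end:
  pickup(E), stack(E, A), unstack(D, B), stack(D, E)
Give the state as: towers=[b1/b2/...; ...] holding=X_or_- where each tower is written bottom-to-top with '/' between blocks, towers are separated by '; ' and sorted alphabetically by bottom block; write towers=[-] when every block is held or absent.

step 1 (pickup(E)): towers=[B/D; C/A] holding=E
step 2 (stack(E, A)): towers=[B/D; C/A/E] holding=-
step 3 (unstack(D, B)): towers=[B; C/A/E] holding=D
step 4 (stack(D, E)): towers=[B; C/A/E/D] holding=-

towers=[B; C/A/E/D] holding=-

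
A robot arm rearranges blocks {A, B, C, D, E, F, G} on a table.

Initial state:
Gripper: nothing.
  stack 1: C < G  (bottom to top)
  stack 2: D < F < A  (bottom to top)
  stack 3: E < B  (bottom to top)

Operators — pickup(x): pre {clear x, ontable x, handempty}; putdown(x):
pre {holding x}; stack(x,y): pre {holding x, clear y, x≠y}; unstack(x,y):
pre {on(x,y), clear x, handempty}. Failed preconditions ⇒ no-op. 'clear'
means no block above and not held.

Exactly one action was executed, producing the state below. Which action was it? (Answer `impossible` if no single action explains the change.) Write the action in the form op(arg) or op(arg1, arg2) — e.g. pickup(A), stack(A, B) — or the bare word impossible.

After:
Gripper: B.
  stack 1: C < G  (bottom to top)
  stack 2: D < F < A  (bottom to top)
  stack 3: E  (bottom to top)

target: towers=[C/G; D/F/A; E] holding=B
     unstack(B, E) → towers=[C/G; D/F/A; E] holding=B  ← match
     unstack(G, C) → towers=[C; D/F/A; E/B] holding=G
     unstack(A, F) → towers=[C/G; D/F; E/B] holding=A

unstack(B, E)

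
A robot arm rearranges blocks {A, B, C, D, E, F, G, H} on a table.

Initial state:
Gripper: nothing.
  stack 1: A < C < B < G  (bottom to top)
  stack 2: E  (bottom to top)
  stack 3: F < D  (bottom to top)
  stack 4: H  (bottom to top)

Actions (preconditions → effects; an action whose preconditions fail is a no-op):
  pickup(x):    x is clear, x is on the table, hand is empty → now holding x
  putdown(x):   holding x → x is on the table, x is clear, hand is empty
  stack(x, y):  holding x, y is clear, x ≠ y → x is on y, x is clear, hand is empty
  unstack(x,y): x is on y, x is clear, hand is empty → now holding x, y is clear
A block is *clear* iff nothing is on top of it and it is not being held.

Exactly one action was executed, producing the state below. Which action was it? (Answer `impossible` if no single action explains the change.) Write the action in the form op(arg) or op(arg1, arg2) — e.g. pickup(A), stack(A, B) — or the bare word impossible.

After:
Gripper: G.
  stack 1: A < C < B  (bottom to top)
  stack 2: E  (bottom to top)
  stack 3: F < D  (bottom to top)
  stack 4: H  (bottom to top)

unstack(G, B)

target: towers=[A/C/B; E; F/D; H] holding=G
     unstack(G, B) → towers=[A/C/B; E; F/D; H] holding=G  ← match
         pickup(E) → towers=[A/C/B/G; F/D; H] holding=E
         pickup(H) → towers=[A/C/B/G; E; F/D] holding=H
     unstack(D, F) → towers=[A/C/B/G; E; F; H] holding=D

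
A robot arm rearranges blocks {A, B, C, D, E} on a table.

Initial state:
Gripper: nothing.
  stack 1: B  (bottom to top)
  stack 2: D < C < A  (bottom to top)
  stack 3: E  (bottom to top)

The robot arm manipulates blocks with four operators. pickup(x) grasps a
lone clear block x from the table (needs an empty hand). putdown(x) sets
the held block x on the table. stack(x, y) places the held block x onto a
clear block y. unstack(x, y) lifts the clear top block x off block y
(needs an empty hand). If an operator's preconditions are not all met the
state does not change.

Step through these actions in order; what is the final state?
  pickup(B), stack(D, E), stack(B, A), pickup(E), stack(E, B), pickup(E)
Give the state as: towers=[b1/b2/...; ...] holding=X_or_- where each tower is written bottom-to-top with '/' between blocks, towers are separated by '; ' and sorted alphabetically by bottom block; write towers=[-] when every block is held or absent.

towers=[D/C/A/B/E] holding=-

step 1 (pickup(B)): towers=[D/C/A; E] holding=B
step 2 (stack(D, E)) [no-op]: towers=[D/C/A; E] holding=B
step 3 (stack(B, A)): towers=[D/C/A/B; E] holding=-
step 4 (pickup(E)): towers=[D/C/A/B] holding=E
step 5 (stack(E, B)): towers=[D/C/A/B/E] holding=-
step 6 (pickup(E)) [no-op]: towers=[D/C/A/B/E] holding=-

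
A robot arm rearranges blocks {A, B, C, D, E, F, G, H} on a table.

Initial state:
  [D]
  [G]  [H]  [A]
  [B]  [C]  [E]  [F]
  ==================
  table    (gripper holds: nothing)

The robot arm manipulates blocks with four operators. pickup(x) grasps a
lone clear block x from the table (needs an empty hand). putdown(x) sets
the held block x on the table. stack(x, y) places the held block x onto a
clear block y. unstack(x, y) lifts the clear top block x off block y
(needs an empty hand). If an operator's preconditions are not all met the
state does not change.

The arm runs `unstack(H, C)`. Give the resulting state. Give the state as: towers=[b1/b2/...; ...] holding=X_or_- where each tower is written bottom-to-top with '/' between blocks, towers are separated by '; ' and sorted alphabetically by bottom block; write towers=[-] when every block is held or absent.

towers=[B/G/D; C; E/A; F] holding=H

before: towers=[B/G/D; C/H; E/A; F] holding=-
pre[unstack(H, C)]: on(H,C) ✓, clear(H) ✓, handempty ✓
all met → apply unstack(H, C)
after:  towers=[B/G/D; C; E/A; F] holding=H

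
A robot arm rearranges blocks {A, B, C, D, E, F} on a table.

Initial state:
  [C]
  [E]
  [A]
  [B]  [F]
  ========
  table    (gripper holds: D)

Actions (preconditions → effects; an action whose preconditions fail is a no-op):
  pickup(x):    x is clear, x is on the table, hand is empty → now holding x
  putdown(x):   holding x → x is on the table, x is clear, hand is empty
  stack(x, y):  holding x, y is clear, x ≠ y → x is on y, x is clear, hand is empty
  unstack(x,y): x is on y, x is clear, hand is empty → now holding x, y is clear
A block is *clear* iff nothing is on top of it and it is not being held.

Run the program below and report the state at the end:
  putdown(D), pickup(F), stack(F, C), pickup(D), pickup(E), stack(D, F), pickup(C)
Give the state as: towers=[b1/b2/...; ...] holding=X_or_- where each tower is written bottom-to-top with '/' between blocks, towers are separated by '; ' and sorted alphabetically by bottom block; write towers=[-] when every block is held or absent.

towers=[B/A/E/C/F/D] holding=-

step 1 (putdown(D)): towers=[B/A/E/C; D; F] holding=-
step 2 (pickup(F)): towers=[B/A/E/C; D] holding=F
step 3 (stack(F, C)): towers=[B/A/E/C/F; D] holding=-
step 4 (pickup(D)): towers=[B/A/E/C/F] holding=D
step 5 (pickup(E)) [no-op]: towers=[B/A/E/C/F] holding=D
step 6 (stack(D, F)): towers=[B/A/E/C/F/D] holding=-
step 7 (pickup(C)) [no-op]: towers=[B/A/E/C/F/D] holding=-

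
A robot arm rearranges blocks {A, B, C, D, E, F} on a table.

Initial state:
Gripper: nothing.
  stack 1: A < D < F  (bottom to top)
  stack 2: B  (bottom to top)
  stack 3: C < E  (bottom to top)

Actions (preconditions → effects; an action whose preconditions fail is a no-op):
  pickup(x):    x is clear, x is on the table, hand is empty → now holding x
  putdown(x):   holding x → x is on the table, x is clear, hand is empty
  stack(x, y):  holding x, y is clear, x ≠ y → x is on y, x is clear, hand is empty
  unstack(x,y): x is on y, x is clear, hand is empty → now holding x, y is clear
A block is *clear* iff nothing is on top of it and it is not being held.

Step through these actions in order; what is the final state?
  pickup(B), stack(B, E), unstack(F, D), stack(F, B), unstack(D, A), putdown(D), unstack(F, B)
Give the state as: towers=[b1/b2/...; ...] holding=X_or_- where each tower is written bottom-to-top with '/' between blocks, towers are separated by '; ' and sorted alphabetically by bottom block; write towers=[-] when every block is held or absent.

towers=[A; C/E/B; D] holding=F

step 1 (pickup(B)): towers=[A/D/F; C/E] holding=B
step 2 (stack(B, E)): towers=[A/D/F; C/E/B] holding=-
step 3 (unstack(F, D)): towers=[A/D; C/E/B] holding=F
step 4 (stack(F, B)): towers=[A/D; C/E/B/F] holding=-
step 5 (unstack(D, A)): towers=[A; C/E/B/F] holding=D
step 6 (putdown(D)): towers=[A; C/E/B/F; D] holding=-
step 7 (unstack(F, B)): towers=[A; C/E/B; D] holding=F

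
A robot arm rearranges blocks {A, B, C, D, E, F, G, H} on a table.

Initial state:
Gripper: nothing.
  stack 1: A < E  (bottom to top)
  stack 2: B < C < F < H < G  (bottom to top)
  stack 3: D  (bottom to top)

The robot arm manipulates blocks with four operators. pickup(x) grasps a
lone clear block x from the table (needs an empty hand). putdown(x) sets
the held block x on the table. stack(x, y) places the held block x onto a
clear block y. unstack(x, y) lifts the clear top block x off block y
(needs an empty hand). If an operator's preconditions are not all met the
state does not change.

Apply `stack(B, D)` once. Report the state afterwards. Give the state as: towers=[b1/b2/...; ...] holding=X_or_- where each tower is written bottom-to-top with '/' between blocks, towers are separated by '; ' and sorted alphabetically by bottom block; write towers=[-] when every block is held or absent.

towers=[A/E; B/C/F/H/G; D] holding=-

before: towers=[A/E; B/C/F/H/G; D] holding=-
pre[stack(B, D)]: holding(B) ✗, clear(D) ✓, B≠D ✓
holding(B) unmet → stack(B, D) is a no-op
after:  towers=[A/E; B/C/F/H/G; D] holding=-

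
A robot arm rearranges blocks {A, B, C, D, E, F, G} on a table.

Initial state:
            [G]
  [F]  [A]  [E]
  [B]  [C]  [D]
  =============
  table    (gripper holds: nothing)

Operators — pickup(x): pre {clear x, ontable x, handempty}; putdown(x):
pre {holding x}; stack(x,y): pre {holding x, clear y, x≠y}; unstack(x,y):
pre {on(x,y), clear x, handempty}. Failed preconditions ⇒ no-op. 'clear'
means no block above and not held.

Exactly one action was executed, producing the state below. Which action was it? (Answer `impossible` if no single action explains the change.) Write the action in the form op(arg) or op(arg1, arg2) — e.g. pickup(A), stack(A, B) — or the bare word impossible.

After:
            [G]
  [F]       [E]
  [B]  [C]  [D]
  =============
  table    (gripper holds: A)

unstack(A, C)

target: towers=[B/F; C; D/E/G] holding=A
     unstack(F, B) → towers=[B; C/A; D/E/G] holding=F
     unstack(G, E) → towers=[B/F; C/A; D/E] holding=G
     unstack(A, C) → towers=[B/F; C; D/E/G] holding=A  ← match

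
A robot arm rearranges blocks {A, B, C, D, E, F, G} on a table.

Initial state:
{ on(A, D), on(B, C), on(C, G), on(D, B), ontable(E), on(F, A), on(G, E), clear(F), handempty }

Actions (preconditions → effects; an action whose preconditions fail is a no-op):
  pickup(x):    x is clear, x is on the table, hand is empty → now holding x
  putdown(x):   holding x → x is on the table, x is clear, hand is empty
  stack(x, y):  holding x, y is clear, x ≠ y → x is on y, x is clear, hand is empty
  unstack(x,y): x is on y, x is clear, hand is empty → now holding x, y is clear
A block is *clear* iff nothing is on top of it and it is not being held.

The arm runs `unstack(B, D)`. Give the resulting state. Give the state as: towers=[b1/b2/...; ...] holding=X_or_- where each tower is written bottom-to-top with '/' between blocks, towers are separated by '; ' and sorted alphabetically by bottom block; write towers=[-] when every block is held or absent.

towers=[E/G/C/B/D/A/F] holding=-

before: towers=[E/G/C/B/D/A/F] holding=-
pre[unstack(B, D)]: on(B,D) fail, clear(B) fail, handempty ok
on(B,D), clear(B) unmet → unstack(B, D) is a no-op
after:  towers=[E/G/C/B/D/A/F] holding=-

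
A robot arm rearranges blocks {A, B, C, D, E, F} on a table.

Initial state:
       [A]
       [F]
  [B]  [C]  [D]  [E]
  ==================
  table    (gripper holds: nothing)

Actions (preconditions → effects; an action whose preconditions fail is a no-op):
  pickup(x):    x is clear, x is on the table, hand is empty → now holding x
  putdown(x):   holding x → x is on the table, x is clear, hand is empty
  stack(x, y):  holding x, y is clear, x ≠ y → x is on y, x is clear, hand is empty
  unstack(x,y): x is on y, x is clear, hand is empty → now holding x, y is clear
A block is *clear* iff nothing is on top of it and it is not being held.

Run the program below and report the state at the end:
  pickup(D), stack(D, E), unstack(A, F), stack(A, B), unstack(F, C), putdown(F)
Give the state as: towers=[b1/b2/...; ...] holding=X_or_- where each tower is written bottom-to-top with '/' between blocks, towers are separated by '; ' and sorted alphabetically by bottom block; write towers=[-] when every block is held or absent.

step 1 (pickup(D)): towers=[B; C/F/A; E] holding=D
step 2 (stack(D, E)): towers=[B; C/F/A; E/D] holding=-
step 3 (unstack(A, F)): towers=[B; C/F; E/D] holding=A
step 4 (stack(A, B)): towers=[B/A; C/F; E/D] holding=-
step 5 (unstack(F, C)): towers=[B/A; C; E/D] holding=F
step 6 (putdown(F)): towers=[B/A; C; E/D; F] holding=-

towers=[B/A; C; E/D; F] holding=-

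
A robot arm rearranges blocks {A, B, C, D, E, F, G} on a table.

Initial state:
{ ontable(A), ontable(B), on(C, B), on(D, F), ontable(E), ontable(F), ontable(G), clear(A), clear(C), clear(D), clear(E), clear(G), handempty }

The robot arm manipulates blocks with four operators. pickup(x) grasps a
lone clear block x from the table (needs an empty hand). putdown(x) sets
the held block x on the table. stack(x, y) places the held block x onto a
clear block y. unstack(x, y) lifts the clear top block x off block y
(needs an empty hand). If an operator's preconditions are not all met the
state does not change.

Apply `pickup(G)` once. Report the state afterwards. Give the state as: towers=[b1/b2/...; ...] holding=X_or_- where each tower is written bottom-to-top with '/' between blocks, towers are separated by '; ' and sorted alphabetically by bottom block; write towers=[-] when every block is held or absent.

before: towers=[A; B/C; E; F/D; G] holding=-
pre[pickup(G)]: clear(G) yes, ontable(G) yes, handempty yes
all met → apply pickup(G)
after:  towers=[A; B/C; E; F/D] holding=G

towers=[A; B/C; E; F/D] holding=G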